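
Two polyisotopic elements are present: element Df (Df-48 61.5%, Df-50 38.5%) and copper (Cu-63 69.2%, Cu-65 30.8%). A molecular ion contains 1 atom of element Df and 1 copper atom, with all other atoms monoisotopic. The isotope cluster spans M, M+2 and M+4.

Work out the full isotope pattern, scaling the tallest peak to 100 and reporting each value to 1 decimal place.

Element Df pattern (n=1): 0.6150 : 0.3850
Copper pattern (n=1): 0.6920 : 0.3080
Convolve the two distributions (both contribute in 2-u steps):
  M: 0.6150×0.6920 = 0.425580
  M+2: 0.6150×0.3080 + 0.3850×0.6920 = 0.455840
  M+4: 0.3850×0.3080 = 0.118580
Scale to base peak (0.455840) = 100: 93.4 : 100.0 : 26.0

93.4 : 100.0 : 26.0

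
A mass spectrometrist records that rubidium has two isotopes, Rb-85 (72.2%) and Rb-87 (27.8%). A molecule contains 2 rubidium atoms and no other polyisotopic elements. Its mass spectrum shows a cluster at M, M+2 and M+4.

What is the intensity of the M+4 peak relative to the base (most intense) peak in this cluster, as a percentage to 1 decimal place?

14.8%

Binomial terms of (0.722 + 0.278)^2: M 0.5213, M+2 0.4014, M+4 0.0773 → M is the base peak.
P(M) = C(2,0) × 0.722^2 × 0.278^0 = 1 × 0.521284 × 1.0000 = 0.521284 (base)
P(M+4) = C(2,2) × 0.722^0 × 0.278^2 = 1 × 1.0000 × 0.077284 = 0.077284
Relative intensity = 0.077284 / 0.521284 × 100 = 14.8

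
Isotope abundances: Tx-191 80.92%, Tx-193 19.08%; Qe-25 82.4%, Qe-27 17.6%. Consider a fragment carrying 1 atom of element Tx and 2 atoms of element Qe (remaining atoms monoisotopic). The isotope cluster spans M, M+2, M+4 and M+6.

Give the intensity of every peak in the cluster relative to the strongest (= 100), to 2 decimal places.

100.00 : 66.30 : 14.63 : 1.08

Element Tx pattern (n=1): 0.8092 : 0.1908
Element Qe pattern (n=2): 0.678976 : 0.290048 : 0.030976
Convolve the two distributions (both contribute in 2-u steps):
  M: 0.8092×0.678976 = 0.549427
  M+2: 0.8092×0.290048 + 0.1908×0.678976 = 0.364255
  M+4: 0.8092×0.030976 + 0.1908×0.290048 = 0.080407
  M+6: 0.1908×0.030976 = 0.005910
Scale to base peak (0.549427) = 100: 100.00 : 66.30 : 14.63 : 1.08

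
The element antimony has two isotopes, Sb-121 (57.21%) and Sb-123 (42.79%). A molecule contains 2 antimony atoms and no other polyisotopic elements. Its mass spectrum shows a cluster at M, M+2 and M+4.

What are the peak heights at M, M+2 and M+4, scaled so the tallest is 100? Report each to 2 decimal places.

The 2 Sb atoms are independent, so intensities follow the terms of (0.5721 + 0.4279)^2.
P(M) = 0.5721^2 = 0.327298
P(M+2) = 2 × 0.5721^1 × 0.4279^1 = 0.489603
P(M+4) = 0.4279^2 = 0.183098
The M+2 peak is largest (0.489603); scaling to 100 gives 66.85 : 100.00 : 37.40.

66.85 : 100.00 : 37.40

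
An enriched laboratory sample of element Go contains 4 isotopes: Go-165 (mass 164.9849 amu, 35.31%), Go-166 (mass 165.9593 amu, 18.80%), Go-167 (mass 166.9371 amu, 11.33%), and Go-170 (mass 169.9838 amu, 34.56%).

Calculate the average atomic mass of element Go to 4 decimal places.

167.1169 amu

Ar = Σ fᵢ·mᵢ = 0.3531 × 164.9849 + 0.1880 × 165.9593 + 0.1133 × 166.9371 + 0.3456 × 169.9838
= 58.25617 + 31.20035 + 18.91397 + 58.74640 = 167.11689 amu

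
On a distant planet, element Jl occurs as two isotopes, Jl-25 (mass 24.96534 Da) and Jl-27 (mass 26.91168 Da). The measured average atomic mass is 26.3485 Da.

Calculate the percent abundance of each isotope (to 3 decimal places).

Writing the weighted mean with unknown fraction x of Jl-25:
24.96534·x + 26.91168·(1 − x) = 26.3485
(24.96534 − 26.91168)·x = 26.3485 − 26.91168
x = -0.56318 / -1.94634 = 0.28935 → 28.935% Jl-25, 71.065% Jl-27.

Jl-25: 28.935%, Jl-27: 71.065%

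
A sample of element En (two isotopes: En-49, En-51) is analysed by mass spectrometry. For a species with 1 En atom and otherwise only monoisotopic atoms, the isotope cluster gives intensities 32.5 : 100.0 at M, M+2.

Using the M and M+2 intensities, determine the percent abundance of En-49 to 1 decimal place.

24.5%

Write p for the En-49 fraction. I(M+2)/I(M) = [C(1,1)·p^0·(1−p)] / p^1 = 1·(1−p)/p = 100.0/32.5 = 3.0769
(1−p)/p = 3.0769/1 = 3.0769  ⇒  p = 1/(1 + 3.0769) = 0.2453
En-49: 24.5%, En-51: 75.5%.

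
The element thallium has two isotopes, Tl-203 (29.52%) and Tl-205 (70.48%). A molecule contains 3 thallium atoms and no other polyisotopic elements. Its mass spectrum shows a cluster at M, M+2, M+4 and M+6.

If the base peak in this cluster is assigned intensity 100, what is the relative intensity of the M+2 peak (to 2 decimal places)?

41.88

(0.2952 + 0.7048)^3 gives M 0.0257, M+2 0.1843, M+4 0.4399, M+6 0.3501; the largest is M+4.
P(M+4) = C(3,2) × 0.2952^1 × 0.7048^2 = 3 × 0.2952 × 0.49674304 = 0.439916 (base)
P(M+2) = C(3,1) × 0.2952^2 × 0.7048^1 = 3 × 0.08714304 × 0.7048 = 0.184255
Relative intensity = 0.184255 / 0.439916 × 100 = 41.88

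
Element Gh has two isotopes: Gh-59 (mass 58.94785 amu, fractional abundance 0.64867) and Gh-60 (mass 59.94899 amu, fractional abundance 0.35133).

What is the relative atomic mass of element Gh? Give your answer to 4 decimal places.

59.2996 amu

Average mass = Σ (abundance × isotope mass) = 0.64867 × 58.94785 + 0.35133 × 59.94899
= 38.237702 + 21.061879 = 59.299581 amu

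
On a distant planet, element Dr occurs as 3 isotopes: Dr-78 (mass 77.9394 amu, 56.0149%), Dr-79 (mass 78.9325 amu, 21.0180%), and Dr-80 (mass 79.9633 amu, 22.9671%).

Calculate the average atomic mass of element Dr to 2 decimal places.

Average mass = Σ (abundance × isotope mass) = 0.560149 × 77.9394 + 0.210180 × 78.9325 + 0.229671 × 79.9633
= 43.65768 + 16.59003 + 18.36525 = 78.61296 amu

78.61 amu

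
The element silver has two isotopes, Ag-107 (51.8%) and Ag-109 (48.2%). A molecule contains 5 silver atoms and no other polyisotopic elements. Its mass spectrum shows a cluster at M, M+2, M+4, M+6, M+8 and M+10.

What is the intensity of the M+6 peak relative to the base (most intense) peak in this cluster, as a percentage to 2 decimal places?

93.05%

(0.518 + 0.482)^5 gives M 0.0373, M+2 0.1735, M+4 0.3229, M+6 0.3005, M+8 0.1398, M+10 0.0260; the largest is M+4.
P(M+4) = C(5,2) × 0.518^3 × 0.482^2 = 10 × 0.13899183 × 0.232324 = 0.322911 (base)
P(M+6) = C(5,3) × 0.518^2 × 0.482^3 = 10 × 0.268324 × 0.11198017 = 0.300470
Relative intensity = 0.300470 / 0.322911 × 100 = 93.05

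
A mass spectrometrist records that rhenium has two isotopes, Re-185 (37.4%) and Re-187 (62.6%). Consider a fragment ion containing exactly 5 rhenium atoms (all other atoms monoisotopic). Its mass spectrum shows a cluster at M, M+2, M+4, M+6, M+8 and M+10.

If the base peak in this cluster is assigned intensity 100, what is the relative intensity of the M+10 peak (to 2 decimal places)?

(0.374 + 0.626)^5 gives M 0.0073, M+2 0.0612, M+4 0.2050, M+6 0.3431, M+8 0.2872, M+10 0.0961; the largest is M+6.
P(M+6) = C(5,3) × 0.374^2 × 0.626^3 = 10 × 0.139876 × 0.24531438 = 0.343136 (base)
P(M+10) = C(5,5) × 0.374^0 × 0.626^5 = 1 × 1.0000 × 0.09613282 = 0.096133
Relative intensity = 0.096133 / 0.343136 × 100 = 28.02

28.02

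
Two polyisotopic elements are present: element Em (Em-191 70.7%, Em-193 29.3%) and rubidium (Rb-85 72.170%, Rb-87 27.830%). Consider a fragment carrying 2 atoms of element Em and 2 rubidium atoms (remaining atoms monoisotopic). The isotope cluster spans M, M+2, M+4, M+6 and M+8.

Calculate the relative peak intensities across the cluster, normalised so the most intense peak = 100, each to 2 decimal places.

Element Em pattern (n=2): 0.499849 : 0.414302 : 0.085849
Rubidium pattern (n=2): 0.52085089 : 0.40169822 : 0.07745089
Convolve the two distributions (both contribute in 2-u steps):
  M: 0.499849×0.52085089 = 0.260347
  M+2: 0.499849×0.40169822 + 0.414302×0.52085089 = 0.416578
  M+4: 0.499849×0.07745089 + 0.414302×0.40169822 + 0.085849×0.52085089 = 0.249853
  M+6: 0.414302×0.07745089 + 0.085849×0.40169822 = 0.066573
  M+8: 0.085849×0.07745089 = 0.006649
Scale to base peak (0.416578) = 100: 62.50 : 100.00 : 59.98 : 15.98 : 1.60

62.50 : 100.00 : 59.98 : 15.98 : 1.60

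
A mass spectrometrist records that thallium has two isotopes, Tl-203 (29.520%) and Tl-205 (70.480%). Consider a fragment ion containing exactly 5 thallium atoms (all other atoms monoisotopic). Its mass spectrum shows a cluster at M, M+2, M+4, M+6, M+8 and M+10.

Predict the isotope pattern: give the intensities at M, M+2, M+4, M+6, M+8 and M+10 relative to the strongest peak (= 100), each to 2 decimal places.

Expanding (0.29520 + 0.70480)^5:
P(M) = 0.29520^5 = 0.002242
P(M+2) = 5 × 0.29520^4 × 0.70480^1 = 0.026761
P(M+4) = 10 × 0.29520^3 × 0.70480^2 = 0.127785
P(M+6) = 10 × 0.29520^2 × 0.70480^3 = 0.305092
P(M+8) = 5 × 0.29520^1 × 0.70480^4 = 0.364208
P(M+10) = 0.70480^5 = 0.173912
The M+8 peak is largest (0.364208); scaling to 100 gives 0.62 : 7.35 : 35.09 : 83.77 : 100.00 : 47.75.

0.62 : 7.35 : 35.09 : 83.77 : 100.00 : 47.75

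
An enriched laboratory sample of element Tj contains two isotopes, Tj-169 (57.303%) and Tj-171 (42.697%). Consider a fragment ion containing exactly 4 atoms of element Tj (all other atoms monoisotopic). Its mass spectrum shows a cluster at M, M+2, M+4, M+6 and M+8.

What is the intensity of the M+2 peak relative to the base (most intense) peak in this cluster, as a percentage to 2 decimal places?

89.47%

Binomial terms of (0.57303 + 0.42697)^4: M 0.1078, M+2 0.3214, M+4 0.3592, M+6 0.1784, M+8 0.0332 → M+4 is the base peak.
P(M+4) = C(4,2) × 0.57303^2 × 0.42697^2 = 6 × 0.32836338 × 0.18230338 = 0.359171 (base)
P(M+2) = C(4,1) × 0.57303^3 × 0.42697^1 = 4 × 0.18816207 × 0.42697 = 0.321358
Relative intensity = 0.321358 / 0.359171 × 100 = 89.47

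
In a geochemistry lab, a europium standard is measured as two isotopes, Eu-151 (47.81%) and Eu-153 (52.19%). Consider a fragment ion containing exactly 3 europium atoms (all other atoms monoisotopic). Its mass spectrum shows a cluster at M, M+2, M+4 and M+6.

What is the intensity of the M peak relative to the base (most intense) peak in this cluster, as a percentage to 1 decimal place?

28.0%

(0.4781 + 0.5219)^3 gives M 0.1093, M+2 0.3579, M+4 0.3907, M+6 0.1422; the largest is M+4.
P(M+4) = C(3,2) × 0.4781^1 × 0.5219^2 = 3 × 0.4781 × 0.27237961 = 0.390674 (base)
P(M) = C(3,0) × 0.4781^3 × 0.5219^0 = 1 × 0.10928391 × 1.0000 = 0.109284
Relative intensity = 0.109284 / 0.390674 × 100 = 28.0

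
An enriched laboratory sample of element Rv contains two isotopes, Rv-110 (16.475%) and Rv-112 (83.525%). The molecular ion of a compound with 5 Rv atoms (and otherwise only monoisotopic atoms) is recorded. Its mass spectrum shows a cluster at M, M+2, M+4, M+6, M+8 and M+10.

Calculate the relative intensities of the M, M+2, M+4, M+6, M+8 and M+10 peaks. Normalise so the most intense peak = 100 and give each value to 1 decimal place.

0.0 : 0.8 : 7.7 : 38.9 : 98.6 : 100.0

Each Rv atom is independently Rv-110 (p = 0.16475) or Rv-112 (q = 0.83525); the cluster is the binomial expansion (p + q)^5.
P(M) = 0.16475^5 = 0.000121
P(M+2) = 5 × 0.16475^4 × 0.83525^1 = 0.003077
P(M+4) = 10 × 0.16475^3 × 0.83525^2 = 0.031197
P(M+6) = 10 × 0.16475^2 × 0.83525^3 = 0.158161
P(M+8) = 5 × 0.16475^1 × 0.83525^4 = 0.400923
P(M+10) = 0.83525^5 = 0.406520
The M+10 peak is largest (0.406520); scaling to 100 gives 0.0 : 0.8 : 7.7 : 38.9 : 98.6 : 100.0.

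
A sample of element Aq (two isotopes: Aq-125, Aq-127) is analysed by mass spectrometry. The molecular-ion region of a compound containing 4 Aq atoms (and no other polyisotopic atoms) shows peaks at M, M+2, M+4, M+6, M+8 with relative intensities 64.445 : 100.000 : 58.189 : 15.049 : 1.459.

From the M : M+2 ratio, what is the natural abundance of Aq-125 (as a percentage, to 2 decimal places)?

Write p for the Aq-125 fraction. I(M+2)/I(M) = [C(4,1)·p^3·(1−p)] / p^4 = 4·(1−p)/p = 100.000/64.445 = 1.5517
(1−p)/p = 1.5517/4 = 0.3879  ⇒  p = 1/(1 + 0.3879) = 0.7205
Aq-125: 72.05%, Aq-127: 27.95%.

72.05%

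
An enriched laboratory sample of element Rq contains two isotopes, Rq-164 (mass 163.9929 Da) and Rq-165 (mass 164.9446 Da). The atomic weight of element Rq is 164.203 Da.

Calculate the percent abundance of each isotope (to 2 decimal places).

Let x be the fractional abundance of Rq-164; then Rq-165 has abundance 1 − x.
163.9929·x + 164.9446·(1 − x) = 164.203
(163.9929 − 164.9446)·x = 164.203 − 164.9446
x = -0.7416 / -0.9517 = 0.77924 → 77.92% Rq-164, 22.08% Rq-165.

Rq-164: 77.92%, Rq-165: 22.08%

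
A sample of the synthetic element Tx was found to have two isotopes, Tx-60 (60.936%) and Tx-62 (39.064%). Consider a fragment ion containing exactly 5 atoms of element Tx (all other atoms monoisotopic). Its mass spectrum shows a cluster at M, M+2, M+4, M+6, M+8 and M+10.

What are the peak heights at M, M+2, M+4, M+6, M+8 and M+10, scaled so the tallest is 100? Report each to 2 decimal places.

The 5 Tx atoms are independent, so intensities follow the terms of (0.60936 + 0.39064)^5.
P(M) = 0.60936^5 = 0.084017
P(M+2) = 5 × 0.60936^4 × 0.39064^1 = 0.269304
P(M+4) = 10 × 0.60936^3 × 0.39064^2 = 0.345283
P(M+6) = 10 × 0.60936^2 × 0.39064^3 = 0.221349
P(M+8) = 5 × 0.60936^1 × 0.39064^4 = 0.070950
P(M+10) = 0.39064^5 = 0.009097
The M+4 peak is largest (0.345283); scaling to 100 gives 24.33 : 78.00 : 100.00 : 64.11 : 20.55 : 2.63.

24.33 : 78.00 : 100.00 : 64.11 : 20.55 : 2.63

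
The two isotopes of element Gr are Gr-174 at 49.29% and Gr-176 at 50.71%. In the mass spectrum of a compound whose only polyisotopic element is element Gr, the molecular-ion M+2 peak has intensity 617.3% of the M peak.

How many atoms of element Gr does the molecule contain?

6

The M+2/M ratio from n Gr atoms is n · q/p = n · 0.5071/0.4929.
n = 6.173 × 0.4929/0.5071 = 6.00 ≈ 6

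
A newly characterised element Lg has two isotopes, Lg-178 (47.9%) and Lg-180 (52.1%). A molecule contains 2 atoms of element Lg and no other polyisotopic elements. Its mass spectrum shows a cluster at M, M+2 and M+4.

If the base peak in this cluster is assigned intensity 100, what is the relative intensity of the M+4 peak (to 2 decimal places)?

Binomial terms of (0.479 + 0.521)^2: M 0.2294, M+2 0.4991, M+4 0.2714 → M+2 is the base peak.
P(M+2) = C(2,1) × 0.479^1 × 0.521^1 = 2 × 0.4790 × 0.5210 = 0.499118 (base)
P(M+4) = C(2,2) × 0.479^0 × 0.521^2 = 1 × 1.0000 × 0.271441 = 0.271441
Relative intensity = 0.271441 / 0.499118 × 100 = 54.38

54.38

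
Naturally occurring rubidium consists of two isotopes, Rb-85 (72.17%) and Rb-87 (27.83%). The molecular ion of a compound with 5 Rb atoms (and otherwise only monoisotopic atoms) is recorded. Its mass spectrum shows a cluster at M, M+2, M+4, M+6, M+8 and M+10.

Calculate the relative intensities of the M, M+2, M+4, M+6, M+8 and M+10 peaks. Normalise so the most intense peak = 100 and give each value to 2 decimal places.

51.86 : 100.00 : 77.12 : 29.74 : 5.73 : 0.44

The 5 Rb atoms are independent, so intensities follow the terms of (0.7217 + 0.2783)^5.
P(M) = 0.7217^5 = 0.195787
P(M+2) = 5 × 0.7217^4 × 0.2783^1 = 0.377494
P(M+4) = 10 × 0.7217^3 × 0.2783^2 = 0.291136
P(M+6) = 10 × 0.7217^2 × 0.2783^3 = 0.112267
P(M+8) = 5 × 0.7217^1 × 0.2783^4 = 0.021646
P(M+10) = 0.2783^5 = 0.001669
The M+2 peak is largest (0.377494); scaling to 100 gives 51.86 : 100.00 : 77.12 : 29.74 : 5.73 : 0.44.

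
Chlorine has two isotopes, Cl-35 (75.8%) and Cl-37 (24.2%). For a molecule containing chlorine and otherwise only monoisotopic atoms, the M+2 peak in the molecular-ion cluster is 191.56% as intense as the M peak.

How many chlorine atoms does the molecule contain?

With n Cl atoms, P(M+2)/P(M) = C(n,1)·p^(n−1)q / p^n = n·q/p = n · 0.242/0.758.
n = 1.9156 × 0.758/0.242 = 6.00 ≈ 6

6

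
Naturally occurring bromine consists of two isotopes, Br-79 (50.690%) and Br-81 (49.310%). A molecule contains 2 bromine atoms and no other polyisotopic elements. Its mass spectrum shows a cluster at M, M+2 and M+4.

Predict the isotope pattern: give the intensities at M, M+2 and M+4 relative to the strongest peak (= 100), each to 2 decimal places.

51.40 : 100.00 : 48.64

Each Br atom is independently Br-79 (p = 0.50690) or Br-81 (q = 0.49310); the cluster is the binomial expansion (p + q)^2.
P(M) = 0.50690^2 = 0.256948
P(M+2) = 2 × 0.50690^1 × 0.49310^1 = 0.499905
P(M+4) = 0.49310^2 = 0.243148
The M+2 peak is largest (0.499905); scaling to 100 gives 51.40 : 100.00 : 48.64.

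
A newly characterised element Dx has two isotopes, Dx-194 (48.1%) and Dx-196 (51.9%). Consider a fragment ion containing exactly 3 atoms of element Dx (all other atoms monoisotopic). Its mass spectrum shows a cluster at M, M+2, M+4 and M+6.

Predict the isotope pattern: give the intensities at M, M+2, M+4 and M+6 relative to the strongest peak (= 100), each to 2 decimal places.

28.63 : 92.68 : 100.00 : 35.97

The 3 Dx atoms are independent, so intensities follow the terms of (0.481 + 0.519)^3.
P(M) = 0.481^3 = 0.111285
P(M+2) = 3 × 0.481^2 × 0.519^1 = 0.360229
P(M+4) = 3 × 0.481^1 × 0.519^2 = 0.388688
P(M+6) = 0.519^3 = 0.139798
The M+4 peak is largest (0.388688); scaling to 100 gives 28.63 : 92.68 : 100.00 : 35.97.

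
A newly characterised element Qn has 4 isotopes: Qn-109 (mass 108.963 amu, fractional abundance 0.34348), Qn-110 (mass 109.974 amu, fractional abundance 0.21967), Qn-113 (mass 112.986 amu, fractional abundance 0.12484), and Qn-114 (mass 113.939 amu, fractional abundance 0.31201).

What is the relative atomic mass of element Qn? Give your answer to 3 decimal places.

The abundance-weighted mean is 0.34348 × 108.963 + 0.21967 × 109.974 + 0.12484 × 112.986 + 0.31201 × 113.939
= 37.4266 + 24.1580 + 14.1052 + 35.5501 = 111.2399 amu

111.240 amu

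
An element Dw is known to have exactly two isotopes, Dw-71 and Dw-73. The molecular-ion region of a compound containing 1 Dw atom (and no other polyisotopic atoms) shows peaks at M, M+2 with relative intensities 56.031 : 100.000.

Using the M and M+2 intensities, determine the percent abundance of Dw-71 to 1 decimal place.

35.9%

Let p = fractional abundance of Dw-71. I(M+2)/I(M) = [C(1,1)·p^0·(1−p)] / p^1 = 1·(1−p)/p = 100.000/56.031 = 1.7847
(1−p)/p = 1.7847/1 = 1.7847  ⇒  p = 1/(1 + 1.7847) = 0.3591
Dw-71: 35.9%, Dw-73: 64.1%.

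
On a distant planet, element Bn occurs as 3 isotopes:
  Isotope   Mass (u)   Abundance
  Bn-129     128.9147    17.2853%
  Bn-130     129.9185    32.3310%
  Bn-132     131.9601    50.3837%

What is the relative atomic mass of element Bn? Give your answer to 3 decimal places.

Weight each isotope mass by its fractional abundance: 0.172853 × 128.9147 + 0.323310 × 129.9185 + 0.503837 × 131.9601
= 22.28329 + 42.00395 + 66.48638 = 130.77362 u

130.774 u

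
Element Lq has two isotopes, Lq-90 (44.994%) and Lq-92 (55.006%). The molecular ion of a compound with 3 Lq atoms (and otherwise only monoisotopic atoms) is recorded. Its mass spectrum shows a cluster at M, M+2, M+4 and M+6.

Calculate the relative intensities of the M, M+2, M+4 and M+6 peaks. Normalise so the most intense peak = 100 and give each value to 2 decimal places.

The 3 Lq atoms are independent, so intensities follow the terms of (0.44994 + 0.55006)^3.
P(M) = 0.44994^3 = 0.091089
P(M+2) = 3 × 0.44994^2 × 0.55006^1 = 0.334072
P(M+4) = 3 × 0.44994^1 × 0.55006^2 = 0.408410
P(M+6) = 0.55006^3 = 0.166429
The M+4 peak is largest (0.408410); scaling to 100 gives 22.30 : 81.80 : 100.00 : 40.75.

22.30 : 81.80 : 100.00 : 40.75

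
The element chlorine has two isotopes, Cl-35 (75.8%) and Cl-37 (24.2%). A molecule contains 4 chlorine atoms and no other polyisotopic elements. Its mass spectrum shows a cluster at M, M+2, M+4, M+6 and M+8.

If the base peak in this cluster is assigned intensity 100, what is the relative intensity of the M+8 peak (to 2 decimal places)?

0.81

(0.758 + 0.242)^4 gives M 0.3301, M+2 0.4216, M+4 0.2019, M+6 0.0430, M+8 0.0034; the largest is M+2.
P(M+2) = C(4,1) × 0.758^3 × 0.242^1 = 4 × 0.43551951 × 0.2420 = 0.421583 (base)
P(M+8) = C(4,4) × 0.758^0 × 0.242^4 = 1 × 1.0000 × 0.00342974 = 0.003430
Relative intensity = 0.003430 / 0.421583 × 100 = 0.81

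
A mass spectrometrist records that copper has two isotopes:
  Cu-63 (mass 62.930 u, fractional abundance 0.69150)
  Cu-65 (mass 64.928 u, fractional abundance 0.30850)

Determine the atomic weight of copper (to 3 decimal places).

The abundance-weighted mean is 0.69150 × 62.930 + 0.30850 × 64.928
= 43.5161 + 20.0303 = 63.5464 u

63.546 u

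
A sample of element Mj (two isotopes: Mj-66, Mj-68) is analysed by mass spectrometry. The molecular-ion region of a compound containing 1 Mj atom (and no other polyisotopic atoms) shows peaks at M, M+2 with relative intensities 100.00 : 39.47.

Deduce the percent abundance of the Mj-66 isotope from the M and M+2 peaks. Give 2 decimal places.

71.70%

Write p for the Mj-66 fraction. I(M+2)/I(M) = [C(1,1)·p^0·(1−p)] / p^1 = 1·(1−p)/p = 39.47/100.00 = 0.3947
(1−p)/p = 0.3947/1 = 0.3947  ⇒  p = 1/(1 + 0.3947) = 0.7170
Mj-66: 71.70%, Mj-68: 28.30%.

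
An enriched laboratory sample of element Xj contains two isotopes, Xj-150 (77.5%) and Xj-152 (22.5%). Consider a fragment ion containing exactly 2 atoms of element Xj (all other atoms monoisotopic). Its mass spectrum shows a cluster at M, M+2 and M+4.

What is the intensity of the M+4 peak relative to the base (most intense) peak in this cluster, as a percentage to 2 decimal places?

(0.775 + 0.225)^2 gives M 0.6006, M+2 0.3487, M+4 0.0506; the largest is M.
P(M) = C(2,0) × 0.775^2 × 0.225^0 = 1 × 0.600625 × 1.0000 = 0.600625 (base)
P(M+4) = C(2,2) × 0.775^0 × 0.225^2 = 1 × 1.0000 × 0.050625 = 0.050625
Relative intensity = 0.050625 / 0.600625 × 100 = 8.43

8.43%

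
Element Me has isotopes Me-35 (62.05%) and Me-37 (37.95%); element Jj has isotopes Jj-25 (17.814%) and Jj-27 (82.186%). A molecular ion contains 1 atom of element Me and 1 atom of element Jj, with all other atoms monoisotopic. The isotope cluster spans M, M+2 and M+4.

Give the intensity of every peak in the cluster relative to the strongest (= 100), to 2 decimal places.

Element Me pattern (n=1): 0.6205 : 0.3795
Element Jj pattern (n=1): 0.17814 : 0.82186
Convolve the two distributions (both contribute in 2-u steps):
  M: 0.6205×0.17814 = 0.110536
  M+2: 0.6205×0.82186 + 0.3795×0.17814 = 0.577568
  M+4: 0.3795×0.82186 = 0.311896
Scale to base peak (0.577568) = 100: 19.14 : 100.00 : 54.00

19.14 : 100.00 : 54.00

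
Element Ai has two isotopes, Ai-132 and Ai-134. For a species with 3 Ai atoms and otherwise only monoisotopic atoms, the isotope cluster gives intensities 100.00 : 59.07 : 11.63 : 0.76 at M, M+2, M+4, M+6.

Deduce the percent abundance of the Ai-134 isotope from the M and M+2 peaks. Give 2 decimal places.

Write p for the Ai-132 fraction. I(M+2)/I(M) = [C(3,1)·p^2·(1−p)] / p^3 = 3·(1−p)/p = 59.07/100.00 = 0.5907
(1−p)/p = 0.5907/3 = 0.1969  ⇒  p = 1/(1 + 0.1969) = 0.8355
Ai-132: 83.55%, Ai-134: 16.45%.

16.45%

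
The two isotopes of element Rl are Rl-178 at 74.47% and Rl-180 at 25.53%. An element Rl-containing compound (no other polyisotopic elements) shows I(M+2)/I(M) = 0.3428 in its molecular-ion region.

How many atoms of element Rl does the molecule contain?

For n independent Rl atoms, I(M+2)/I(M) = n · (abundance Rl-180) / (abundance Rl-178) = n · 0.2553/0.7447.
n = 0.3428 × 0.7447/0.2553 = 1.00 ≈ 1

1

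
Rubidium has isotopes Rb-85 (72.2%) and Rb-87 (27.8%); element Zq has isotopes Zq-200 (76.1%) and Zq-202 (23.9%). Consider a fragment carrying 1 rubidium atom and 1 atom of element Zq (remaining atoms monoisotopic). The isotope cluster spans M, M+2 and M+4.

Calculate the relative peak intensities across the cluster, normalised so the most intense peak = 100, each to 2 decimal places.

Rubidium pattern (n=1): 0.7220 : 0.2780
Element Zq pattern (n=1): 0.7610 : 0.2390
Convolve the two distributions (both contribute in 2-u steps):
  M: 0.7220×0.7610 = 0.549442
  M+2: 0.7220×0.2390 + 0.2780×0.7610 = 0.384116
  M+4: 0.2780×0.2390 = 0.066442
Scale to base peak (0.549442) = 100: 100.00 : 69.91 : 12.09

100.00 : 69.91 : 12.09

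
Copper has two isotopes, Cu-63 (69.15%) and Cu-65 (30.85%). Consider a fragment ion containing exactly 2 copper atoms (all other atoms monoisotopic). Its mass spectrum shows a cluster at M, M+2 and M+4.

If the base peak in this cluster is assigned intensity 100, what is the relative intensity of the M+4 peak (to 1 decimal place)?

19.9

Term probabilities: M 0.4782, M+2 0.4267, M+4 0.0952. Base peak = M.
P(M) = C(2,0) × 0.6915^2 × 0.3085^0 = 1 × 0.47817225 × 1.0000 = 0.478172 (base)
P(M+4) = C(2,2) × 0.6915^0 × 0.3085^2 = 1 × 1.0000 × 0.09517225 = 0.095172
Relative intensity = 0.095172 / 0.478172 × 100 = 19.9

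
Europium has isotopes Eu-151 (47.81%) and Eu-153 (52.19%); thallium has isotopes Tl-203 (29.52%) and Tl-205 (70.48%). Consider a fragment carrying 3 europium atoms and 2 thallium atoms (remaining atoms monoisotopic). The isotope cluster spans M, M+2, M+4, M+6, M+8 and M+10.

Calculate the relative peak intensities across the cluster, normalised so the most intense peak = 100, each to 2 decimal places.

2.70 : 21.73 : 67.26 : 100.00 : 71.79 : 20.02

Europium pattern (n=3): 0.10928391 : 0.3578871 : 0.39067407 : 0.14215492
Thallium pattern (n=2): 0.08714304 : 0.41611392 : 0.49674304
Convolve the two distributions (both contribute in 2-u steps):
  M: 0.10928391×0.08714304 = 0.009523
  M+2: 0.10928391×0.41611392 + 0.3578871×0.08714304 = 0.076662
  M+4: 0.10928391×0.49674304 + 0.3578871×0.41611392 + 0.39067407×0.08714304 = 0.237252
  M+6: 0.3578871×0.49674304 + 0.39067407×0.41611392 + 0.14215492×0.08714304 = 0.352731
  M+8: 0.39067407×0.49674304 + 0.14215492×0.41611392 = 0.253217
  M+10: 0.14215492×0.49674304 = 0.070614
Scale to base peak (0.352731) = 100: 2.70 : 21.73 : 67.26 : 100.00 : 71.79 : 20.02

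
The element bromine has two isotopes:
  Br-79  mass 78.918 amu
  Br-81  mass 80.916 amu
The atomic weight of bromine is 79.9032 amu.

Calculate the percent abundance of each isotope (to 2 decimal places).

Br-79: 50.69%, Br-81: 49.31%

With x = fraction of Br-79 (so Br-81 is 1 − x):
78.918·x + 80.916·(1 − x) = 79.9032
(78.918 − 80.916)·x = 79.9032 − 80.916
x = -1.0128 / -1.998 = 0.50691 → 50.69% Br-79, 49.31% Br-81.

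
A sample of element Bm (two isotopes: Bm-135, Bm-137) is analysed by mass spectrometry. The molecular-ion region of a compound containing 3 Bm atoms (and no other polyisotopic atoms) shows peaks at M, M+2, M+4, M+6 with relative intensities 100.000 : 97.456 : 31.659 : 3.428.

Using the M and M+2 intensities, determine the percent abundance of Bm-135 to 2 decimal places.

75.48%

Write p for the Bm-135 fraction. I(M+2)/I(M) = [C(3,1)·p^2·(1−p)] / p^3 = 3·(1−p)/p = 97.456/100.000 = 0.9746
(1−p)/p = 0.9746/3 = 0.3249  ⇒  p = 1/(1 + 0.3249) = 0.7548
Bm-135: 75.48%, Bm-137: 24.52%.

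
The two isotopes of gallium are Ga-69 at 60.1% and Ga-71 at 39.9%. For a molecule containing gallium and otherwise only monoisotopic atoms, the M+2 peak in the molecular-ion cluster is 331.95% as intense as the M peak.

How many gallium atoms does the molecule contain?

With n Ga atoms, P(M+2)/P(M) = C(n,1)·p^(n−1)q / p^n = n·q/p = n · 0.399/0.601.
n = 3.3195 × 0.601/0.399 = 5.00 ≈ 5

5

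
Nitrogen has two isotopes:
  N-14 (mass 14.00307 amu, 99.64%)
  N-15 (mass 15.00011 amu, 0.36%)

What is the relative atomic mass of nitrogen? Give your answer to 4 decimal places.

The abundance-weighted mean is 0.9964 × 14.00307 + 0.0036 × 15.00011
= 13.952659 + 0.054000 = 14.006659 amu

14.0067 amu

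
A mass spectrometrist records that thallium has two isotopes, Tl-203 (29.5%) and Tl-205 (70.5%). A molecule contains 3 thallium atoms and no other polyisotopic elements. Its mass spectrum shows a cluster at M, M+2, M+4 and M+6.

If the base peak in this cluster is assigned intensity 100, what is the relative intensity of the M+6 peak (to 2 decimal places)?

79.66

Binomial terms of (0.295 + 0.705)^3: M 0.0257, M+2 0.1841, M+4 0.4399, M+6 0.3504 → M+4 is the base peak.
P(M+4) = C(3,2) × 0.295^1 × 0.705^2 = 3 × 0.2950 × 0.497025 = 0.439867 (base)
P(M+6) = C(3,3) × 0.295^0 × 0.705^3 = 1 × 1.0000 × 0.35040263 = 0.350403
Relative intensity = 0.350403 / 0.439867 × 100 = 79.66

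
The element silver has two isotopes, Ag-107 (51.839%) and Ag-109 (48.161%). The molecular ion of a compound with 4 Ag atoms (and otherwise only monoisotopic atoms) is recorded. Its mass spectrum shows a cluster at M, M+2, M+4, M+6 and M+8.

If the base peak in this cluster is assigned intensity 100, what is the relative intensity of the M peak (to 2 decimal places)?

19.31

Term probabilities: M 0.0722, M+2 0.2684, M+4 0.3740, M+6 0.2316, M+8 0.0538. Base peak = M+4.
P(M+4) = C(4,2) × 0.51839^2 × 0.48161^2 = 6 × 0.26872819 × 0.23194819 = 0.373986 (base)
P(M) = C(4,0) × 0.51839^4 × 0.48161^0 = 1 × 0.07221484 × 1.0000 = 0.072215
Relative intensity = 0.072215 / 0.373986 × 100 = 19.31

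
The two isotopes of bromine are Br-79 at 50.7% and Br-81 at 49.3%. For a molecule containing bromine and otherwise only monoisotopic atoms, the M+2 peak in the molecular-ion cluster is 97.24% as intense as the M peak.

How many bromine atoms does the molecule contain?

With n Br atoms, P(M+2)/P(M) = C(n,1)·p^(n−1)q / p^n = n·q/p = n · 0.493/0.507.
n = 0.9724 × 0.507/0.493 = 1.00 ≈ 1

1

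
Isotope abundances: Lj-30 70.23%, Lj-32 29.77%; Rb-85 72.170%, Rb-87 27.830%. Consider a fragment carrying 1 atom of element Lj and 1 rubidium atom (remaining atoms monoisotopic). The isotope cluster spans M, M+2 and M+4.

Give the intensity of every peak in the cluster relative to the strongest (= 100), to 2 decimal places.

Element Lj pattern (n=1): 0.7023 : 0.2977
Rubidium pattern (n=1): 0.7217 : 0.2783
Convolve the two distributions (both contribute in 2-u steps):
  M: 0.7023×0.7217 = 0.506850
  M+2: 0.7023×0.2783 + 0.2977×0.7217 = 0.410300
  M+4: 0.2977×0.2783 = 0.082850
Scale to base peak (0.506850) = 100: 100.00 : 80.95 : 16.35

100.00 : 80.95 : 16.35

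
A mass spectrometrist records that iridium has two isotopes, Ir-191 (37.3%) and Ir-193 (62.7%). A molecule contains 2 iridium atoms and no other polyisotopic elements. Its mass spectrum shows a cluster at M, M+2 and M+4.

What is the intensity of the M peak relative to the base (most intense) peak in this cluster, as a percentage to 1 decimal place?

Term probabilities: M 0.1391, M+2 0.4677, M+4 0.3931. Base peak = M+2.
P(M+2) = C(2,1) × 0.373^1 × 0.627^1 = 2 × 0.3730 × 0.6270 = 0.467742 (base)
P(M) = C(2,0) × 0.373^2 × 0.627^0 = 1 × 0.139129 × 1.0000 = 0.139129
Relative intensity = 0.139129 / 0.467742 × 100 = 29.7

29.7%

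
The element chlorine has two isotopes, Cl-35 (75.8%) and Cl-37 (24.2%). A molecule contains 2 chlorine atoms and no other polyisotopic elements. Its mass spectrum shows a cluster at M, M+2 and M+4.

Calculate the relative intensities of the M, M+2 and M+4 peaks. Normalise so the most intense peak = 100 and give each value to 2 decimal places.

Expanding (0.758 + 0.242)^2:
P(M) = 0.758^2 = 0.574564
P(M+2) = 2 × 0.758^1 × 0.242^1 = 0.366872
P(M+4) = 0.242^2 = 0.058564
The M peak is largest (0.574564); scaling to 100 gives 100.00 : 63.85 : 10.19.

100.00 : 63.85 : 10.19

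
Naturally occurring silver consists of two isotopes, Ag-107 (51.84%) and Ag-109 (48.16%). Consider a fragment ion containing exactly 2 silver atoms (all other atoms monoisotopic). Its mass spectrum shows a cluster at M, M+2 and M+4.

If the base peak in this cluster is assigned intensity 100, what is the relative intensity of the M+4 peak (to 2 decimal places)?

46.45

Term probabilities: M 0.2687, M+2 0.4993, M+4 0.2319. Base peak = M+2.
P(M+2) = C(2,1) × 0.5184^1 × 0.4816^1 = 2 × 0.5184 × 0.4816 = 0.499323 (base)
P(M+4) = C(2,2) × 0.5184^0 × 0.4816^2 = 1 × 1.0000 × 0.23193856 = 0.231939
Relative intensity = 0.231939 / 0.499323 × 100 = 46.45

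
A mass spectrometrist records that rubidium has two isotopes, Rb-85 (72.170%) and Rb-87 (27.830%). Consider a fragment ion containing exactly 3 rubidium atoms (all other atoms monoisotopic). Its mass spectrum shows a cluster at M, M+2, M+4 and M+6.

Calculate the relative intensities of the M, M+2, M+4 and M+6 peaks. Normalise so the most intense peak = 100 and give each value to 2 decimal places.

Expanding (0.72170 + 0.27830)^3:
P(M) = 0.72170^3 = 0.375898
P(M+2) = 3 × 0.72170^2 × 0.27830^1 = 0.434858
P(M+4) = 3 × 0.72170^1 × 0.27830^2 = 0.167689
P(M+6) = 0.27830^3 = 0.021555
The M+2 peak is largest (0.434858); scaling to 100 gives 86.44 : 100.00 : 38.56 : 4.96.

86.44 : 100.00 : 38.56 : 4.96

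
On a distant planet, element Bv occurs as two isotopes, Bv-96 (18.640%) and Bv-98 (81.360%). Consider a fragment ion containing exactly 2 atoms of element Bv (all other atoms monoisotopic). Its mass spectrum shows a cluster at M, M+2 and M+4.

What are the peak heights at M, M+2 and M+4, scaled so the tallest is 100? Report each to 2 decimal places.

5.25 : 45.82 : 100.00

Each Bv atom is independently Bv-96 (p = 0.18640) or Bv-98 (q = 0.81360); the cluster is the binomial expansion (p + q)^2.
P(M) = 0.18640^2 = 0.034745
P(M+2) = 2 × 0.18640^1 × 0.81360^1 = 0.303310
P(M+4) = 0.81360^2 = 0.661945
The M+4 peak is largest (0.661945); scaling to 100 gives 5.25 : 45.82 : 100.00.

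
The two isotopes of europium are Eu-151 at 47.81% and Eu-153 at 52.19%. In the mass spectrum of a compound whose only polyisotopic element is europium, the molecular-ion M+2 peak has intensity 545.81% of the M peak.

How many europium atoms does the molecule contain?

5

The M+2/M ratio from n Eu atoms is n · q/p = n · 0.5219/0.4781.
n = 5.4581 × 0.4781/0.5219 = 5.00 ≈ 5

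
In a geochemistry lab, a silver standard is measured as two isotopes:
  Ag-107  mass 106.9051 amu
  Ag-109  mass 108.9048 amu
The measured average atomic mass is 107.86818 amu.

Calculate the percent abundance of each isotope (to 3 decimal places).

Let x be the fractional abundance of Ag-107; then Ag-109 has abundance 1 − x.
106.9051·x + 108.9048·(1 − x) = 107.86818
(106.9051 − 108.9048)·x = 107.86818 − 108.9048
x = -1.03662 / -1.9997 = 0.51839 → 51.839% Ag-107, 48.161% Ag-109.

Ag-107: 51.839%, Ag-109: 48.161%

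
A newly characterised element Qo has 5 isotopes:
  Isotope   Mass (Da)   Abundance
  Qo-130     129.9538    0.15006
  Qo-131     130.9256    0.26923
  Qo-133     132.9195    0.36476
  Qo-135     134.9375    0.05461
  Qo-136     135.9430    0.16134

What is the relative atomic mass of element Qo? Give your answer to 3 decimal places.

132.536 Da

Average mass = Σ (abundance × isotope mass) = 0.15006 × 129.9538 + 0.26923 × 130.9256 + 0.36476 × 132.9195 + 0.05461 × 134.9375 + 0.16134 × 135.9430
= 19.50087 + 35.24910 + 48.48372 + 7.36894 + 21.93304 = 132.53567 Da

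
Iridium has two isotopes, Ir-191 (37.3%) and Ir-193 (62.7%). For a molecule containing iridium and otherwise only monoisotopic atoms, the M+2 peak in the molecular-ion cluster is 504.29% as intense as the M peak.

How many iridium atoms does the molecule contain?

For n independent Ir atoms, I(M+2)/I(M) = n · (abundance Ir-193) / (abundance Ir-191) = n · 0.627/0.373.
n = 5.0429 × 0.373/0.627 = 3.00 ≈ 3

3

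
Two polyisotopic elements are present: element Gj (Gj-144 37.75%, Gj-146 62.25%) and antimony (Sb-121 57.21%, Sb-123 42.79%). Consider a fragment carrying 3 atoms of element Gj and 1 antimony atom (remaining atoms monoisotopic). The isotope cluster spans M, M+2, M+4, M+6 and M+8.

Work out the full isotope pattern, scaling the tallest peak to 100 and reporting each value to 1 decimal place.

Element Gj pattern (n=3): 0.05379611 : 0.26613042 : 0.43885083 : 0.24122264
Antimony pattern (n=1): 0.5721 : 0.4279
Convolve the two distributions (both contribute in 2-u steps):
  M: 0.05379611×0.5721 = 0.030777
  M+2: 0.05379611×0.4279 + 0.26613042×0.5721 = 0.175273
  M+4: 0.26613042×0.4279 + 0.43885083×0.5721 = 0.364944
  M+6: 0.43885083×0.4279 + 0.24122264×0.5721 = 0.325788
  M+8: 0.24122264×0.4279 = 0.103219
Scale to base peak (0.364944) = 100: 8.4 : 48.0 : 100.0 : 89.3 : 28.3

8.4 : 48.0 : 100.0 : 89.3 : 28.3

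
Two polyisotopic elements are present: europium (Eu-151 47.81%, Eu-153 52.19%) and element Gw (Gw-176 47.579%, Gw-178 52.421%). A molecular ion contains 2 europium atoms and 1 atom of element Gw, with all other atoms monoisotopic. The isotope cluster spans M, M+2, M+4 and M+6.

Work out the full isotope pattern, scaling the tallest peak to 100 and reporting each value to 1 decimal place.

Europium pattern (n=2): 0.22857961 : 0.49904078 : 0.27237961
Element Gw pattern (n=1): 0.47579 : 0.52421
Convolve the two distributions (both contribute in 2-u steps):
  M: 0.22857961×0.47579 = 0.108756
  M+2: 0.22857961×0.52421 + 0.49904078×0.47579 = 0.357262
  M+4: 0.49904078×0.52421 + 0.27237961×0.47579 = 0.391198
  M+6: 0.27237961×0.52421 = 0.142784
Scale to base peak (0.391198) = 100: 27.8 : 91.3 : 100.0 : 36.5

27.8 : 91.3 : 100.0 : 36.5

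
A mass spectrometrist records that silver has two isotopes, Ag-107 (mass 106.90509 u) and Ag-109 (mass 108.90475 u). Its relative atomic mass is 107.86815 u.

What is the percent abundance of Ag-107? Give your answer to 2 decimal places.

51.84%

With x = fraction of Ag-107 (so Ag-109 is 1 − x):
106.90509·x + 108.90475·(1 − x) = 107.86815
(106.90509 − 108.90475)·x = 107.86815 − 108.90475
x = -1.03660 / -1.99966 = 0.51839 → 51.84% Ag-107, 48.16% Ag-109.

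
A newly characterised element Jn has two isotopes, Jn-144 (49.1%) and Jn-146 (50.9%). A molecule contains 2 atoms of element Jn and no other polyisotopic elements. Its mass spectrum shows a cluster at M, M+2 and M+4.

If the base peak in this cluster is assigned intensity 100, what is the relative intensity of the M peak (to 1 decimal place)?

48.2

Binomial terms of (0.491 + 0.509)^2: M 0.2411, M+2 0.4998, M+4 0.2591 → M+2 is the base peak.
P(M+2) = C(2,1) × 0.491^1 × 0.509^1 = 2 × 0.4910 × 0.5090 = 0.499838 (base)
P(M) = C(2,0) × 0.491^2 × 0.509^0 = 1 × 0.241081 × 1.0000 = 0.241081
Relative intensity = 0.241081 / 0.499838 × 100 = 48.2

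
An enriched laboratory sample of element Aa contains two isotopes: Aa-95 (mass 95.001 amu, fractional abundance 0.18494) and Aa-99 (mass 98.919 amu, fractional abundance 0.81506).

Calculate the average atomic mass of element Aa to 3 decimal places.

Ar = Σ fᵢ·mᵢ = 0.18494 × 95.001 + 0.81506 × 98.919
= 17.5695 + 80.6249 = 98.1944 amu

98.194 amu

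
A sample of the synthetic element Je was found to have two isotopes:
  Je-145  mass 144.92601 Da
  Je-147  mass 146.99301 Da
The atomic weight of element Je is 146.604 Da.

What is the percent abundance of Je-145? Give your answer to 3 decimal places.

Let x be the fractional abundance of Je-145; then Je-147 has abundance 1 − x.
144.92601·x + 146.99301·(1 − x) = 146.604
(144.92601 − 146.99301)·x = 146.604 − 146.99301
x = -0.38901 / -2.06700 = 0.18820 → 18.820% Je-145, 81.180% Je-147.

18.820%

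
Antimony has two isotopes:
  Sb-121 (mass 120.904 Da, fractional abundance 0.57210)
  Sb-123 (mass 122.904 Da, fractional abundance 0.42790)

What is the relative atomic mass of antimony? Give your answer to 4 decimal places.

Ar = Σ fᵢ·mᵢ = 0.57210 × 120.904 + 0.42790 × 122.904
= 69.16918 + 52.59062 = 121.75980 Da

121.7598 Da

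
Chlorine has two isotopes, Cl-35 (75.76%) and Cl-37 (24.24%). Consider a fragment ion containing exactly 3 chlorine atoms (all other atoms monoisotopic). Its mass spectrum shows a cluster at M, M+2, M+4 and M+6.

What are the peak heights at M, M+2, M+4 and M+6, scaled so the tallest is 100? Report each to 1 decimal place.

100.0 : 96.0 : 30.7 : 3.3

Expanding (0.7576 + 0.2424)^3:
P(M) = 0.7576^3 = 0.434830
P(M+2) = 3 × 0.7576^2 × 0.2424^1 = 0.417382
P(M+4) = 3 × 0.7576^1 × 0.2424^2 = 0.133545
P(M+6) = 0.2424^3 = 0.014243
The M peak is largest (0.434830); scaling to 100 gives 100.0 : 96.0 : 30.7 : 3.3.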